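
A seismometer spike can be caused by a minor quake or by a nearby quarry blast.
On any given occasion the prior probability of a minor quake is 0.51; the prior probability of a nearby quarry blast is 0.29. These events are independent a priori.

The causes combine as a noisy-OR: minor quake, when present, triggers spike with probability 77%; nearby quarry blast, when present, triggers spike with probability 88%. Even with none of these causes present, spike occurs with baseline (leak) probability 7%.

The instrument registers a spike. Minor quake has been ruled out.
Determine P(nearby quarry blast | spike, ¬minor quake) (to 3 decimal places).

Under noisy-OR, P(spike | causes) = 1 − (1−0.07)·∏(1−qᵢ) over the active causes.
P(spike | ¬minor quake) = 0.07*0.71 + 0.8884*0.29 = 0.049700 + 0.257636 = 0.307336
Of this, 0.257636 comes from 0.8884*0.29 (the nearby quarry blast=true cases).
Hence the posterior is 0.257636/0.307336 ≈ 0.838.

P(nearby quarry blast | spike, ¬minor quake) ≈ 0.838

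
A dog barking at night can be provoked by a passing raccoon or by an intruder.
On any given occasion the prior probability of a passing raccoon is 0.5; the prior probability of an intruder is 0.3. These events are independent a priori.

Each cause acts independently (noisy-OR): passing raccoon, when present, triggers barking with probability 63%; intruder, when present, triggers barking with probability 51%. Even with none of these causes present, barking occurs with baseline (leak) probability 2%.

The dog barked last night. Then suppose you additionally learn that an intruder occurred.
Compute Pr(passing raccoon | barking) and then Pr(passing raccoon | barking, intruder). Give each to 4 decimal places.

Pr(passing raccoon | barking) ≈ 0.8030; Pr(passing raccoon | barking, intruder) ≈ 0.6127

Under noisy-OR, P(barking | causes) = 1 − (1−0.02)·∏(1−qᵢ) over the active causes.
By total probability over the 4 (passing raccoon, intruder) configurations:
  P(barking) = 0.02×0.5×0.7 + 0.5198×0.5×0.3 + 0.6374×0.5×0.7 + 0.822326×0.5×0.3
        = 0.007000 + 0.077970 + 0.223090 + 0.123349 = 0.431409
Configurations with passing raccoon contribute 0.346439, so
  P(passing raccoon | barking) = 0.346439 / 0.431409 ≈ 0.8030

With the extra evidence:
Sum P(barking|·) weighted by the priors over both values of passing raccoon:
  P(barking | intruder) = 0.5198×0.5 + 0.822326×0.5
        = 0.259900 + 0.411163 = 0.671063
The terms with passing raccoon present sum to 0.411163, so
  P(passing raccoon | barking, intruder) = 0.411163 / 0.671063 ≈ 0.6127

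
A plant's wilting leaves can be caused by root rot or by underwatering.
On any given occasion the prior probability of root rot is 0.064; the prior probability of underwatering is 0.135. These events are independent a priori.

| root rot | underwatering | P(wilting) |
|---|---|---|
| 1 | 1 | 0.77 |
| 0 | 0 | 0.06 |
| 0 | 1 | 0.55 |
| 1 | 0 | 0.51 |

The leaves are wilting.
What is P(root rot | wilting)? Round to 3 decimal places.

Numerator (weight on configurations with root rot): 0.028234 + 0.006653 = 0.034887
The normalizing constant is 0.06·0.936·0.865 + 0.55·0.936·0.135 + 0.51·0.064·0.865 + 0.77·0.064·0.135 = 0.152963
P(root rot | wilting) = 0.034887/0.152963 ≈ 0.228

P(root rot | wilting) ≈ 0.228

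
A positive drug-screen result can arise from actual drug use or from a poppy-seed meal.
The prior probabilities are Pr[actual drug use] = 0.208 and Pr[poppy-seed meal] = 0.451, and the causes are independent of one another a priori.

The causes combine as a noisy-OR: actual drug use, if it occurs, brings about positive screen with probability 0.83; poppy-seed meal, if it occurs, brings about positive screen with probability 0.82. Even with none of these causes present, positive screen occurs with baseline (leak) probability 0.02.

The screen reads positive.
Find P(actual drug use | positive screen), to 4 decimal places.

P(actual drug use | positive screen) ≈ 0.3807

Under noisy-OR, P(positive screen | causes) = 1 − (1−0.02)·∏(1−qᵢ) over the active causes.
P(positive screen) = 0.02*0.792*0.549 + 0.8236*0.792*0.451 + 0.8334*0.208*0.549 + 0.970012*0.208*0.451 = 0.008696 + 0.294183 + 0.095168 + 0.090995 = 0.489042
Restricting to configurations with actual drug use present: 0.095168 + 0.090995 = 0.186163.
So P(actual drug use | positive screen) = 0.186163/0.489042 ≈ 0.3807.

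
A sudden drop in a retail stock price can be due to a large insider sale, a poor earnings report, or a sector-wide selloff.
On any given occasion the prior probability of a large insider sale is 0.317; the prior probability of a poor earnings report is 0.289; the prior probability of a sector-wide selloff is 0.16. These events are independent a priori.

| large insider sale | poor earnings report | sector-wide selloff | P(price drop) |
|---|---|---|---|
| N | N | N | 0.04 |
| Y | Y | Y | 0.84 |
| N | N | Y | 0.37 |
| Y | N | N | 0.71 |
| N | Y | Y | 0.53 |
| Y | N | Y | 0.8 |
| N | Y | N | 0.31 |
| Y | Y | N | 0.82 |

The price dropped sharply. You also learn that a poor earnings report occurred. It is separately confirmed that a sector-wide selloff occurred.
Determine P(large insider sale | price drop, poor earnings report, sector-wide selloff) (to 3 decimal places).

P(large insider sale | price drop, poor earnings report, sector-wide selloff) ≈ 0.424

Enumerate both values of large insider sale and weight by the priors:
  P(price drop | poor earnings report, sector-wide selloff) = 0.53*0.683 + 0.84*0.317
        = 0.361990 + 0.266280 = 0.628270
Configurations with large insider sale contribute 0.266280, so
  P(large insider sale | price drop, poor earnings report, sector-wide selloff) = 0.266280 / 0.628270 ≈ 0.424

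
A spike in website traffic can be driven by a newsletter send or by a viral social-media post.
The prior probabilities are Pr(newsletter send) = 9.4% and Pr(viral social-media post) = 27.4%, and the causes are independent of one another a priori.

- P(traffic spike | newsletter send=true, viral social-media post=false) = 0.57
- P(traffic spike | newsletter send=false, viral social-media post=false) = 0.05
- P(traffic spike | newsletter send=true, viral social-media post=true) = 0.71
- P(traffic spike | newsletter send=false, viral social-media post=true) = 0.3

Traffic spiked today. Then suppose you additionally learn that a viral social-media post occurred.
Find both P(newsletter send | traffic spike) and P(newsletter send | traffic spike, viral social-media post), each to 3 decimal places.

P(newsletter send | traffic spike) ≈ 0.348; P(newsletter send | traffic spike, viral social-media post) ≈ 0.197

P(traffic spike) = 0.05·0.906·0.726 + 0.3·0.906·0.274 + 0.57·0.094·0.726 + 0.71·0.094·0.274 = 0.032888 + 0.074473 + 0.038899 + 0.018287 = 0.164547
The newsletter send-present share is 0.038899 + 0.018287 = 0.057186.
So P(newsletter send | traffic spike) = 0.057186/0.164547 ≈ 0.348.

Now also conditioning on viral social-media post=true:
P(traffic spike | viral social-media post) = 0.3·0.906 + 0.71·0.094 = 0.271800 + 0.066740 = 0.338540
The newsletter send-present share is 0.71·0.094 = 0.066740.
So P(newsletter send | traffic spike, viral social-media post) = 0.066740/0.338540 ≈ 0.197.
This is intercausal reasoning (explaining away): once viral social-media post accounts for the traffic spike, newsletter send becomes less likely.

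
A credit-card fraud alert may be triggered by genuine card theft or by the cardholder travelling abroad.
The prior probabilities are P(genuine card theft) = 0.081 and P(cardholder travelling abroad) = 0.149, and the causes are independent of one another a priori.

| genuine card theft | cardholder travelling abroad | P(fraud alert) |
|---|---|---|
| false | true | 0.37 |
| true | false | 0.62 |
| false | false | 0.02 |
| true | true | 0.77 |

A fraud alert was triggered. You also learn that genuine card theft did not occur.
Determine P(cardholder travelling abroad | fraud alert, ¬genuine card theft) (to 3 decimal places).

P(cardholder travelling abroad | fraud alert, ¬genuine card theft) ≈ 0.764

P(fraud alert | ¬genuine card theft) = 0.02*0.851 + 0.37*0.149 = 0.017020 + 0.055130 = 0.072150
Restricting to configurations with cardholder travelling abroad present: 0.37*0.149 = 0.055130.
Hence the posterior is 0.055130/0.072150 ≈ 0.764.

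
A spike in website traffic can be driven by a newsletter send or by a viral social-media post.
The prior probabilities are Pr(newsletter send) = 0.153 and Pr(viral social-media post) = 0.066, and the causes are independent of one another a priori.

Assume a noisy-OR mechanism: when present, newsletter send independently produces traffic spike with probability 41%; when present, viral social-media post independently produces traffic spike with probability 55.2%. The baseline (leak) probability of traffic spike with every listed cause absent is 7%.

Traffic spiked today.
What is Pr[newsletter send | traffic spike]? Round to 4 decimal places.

Under noisy-OR, P(traffic spike | causes) = 1 − (1−0.07)·∏(1−qᵢ) over the active causes.
By total probability over the 4 (newsletter send, viral social-media post) configurations:
  P(traffic spike) = 0.07*0.847*0.934 + 0.58336*0.847*0.066 + 0.4513*0.153*0.934 + 0.754182*0.153*0.066
        = 0.055377 + 0.032611 + 0.064492 + 0.007616 = 0.160096
Keeping only the newsletter send-present terms gives 0.072108, so
  P(newsletter send | traffic spike) = 0.072108 / 0.160096 ≈ 0.4504

Pr[newsletter send | traffic spike] ≈ 0.4504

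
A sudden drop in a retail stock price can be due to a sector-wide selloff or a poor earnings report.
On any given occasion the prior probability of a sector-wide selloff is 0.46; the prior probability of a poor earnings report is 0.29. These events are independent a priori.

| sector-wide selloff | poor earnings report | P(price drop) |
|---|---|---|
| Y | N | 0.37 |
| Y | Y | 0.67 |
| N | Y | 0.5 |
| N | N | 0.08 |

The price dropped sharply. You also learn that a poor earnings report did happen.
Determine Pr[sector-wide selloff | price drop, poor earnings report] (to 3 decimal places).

Pr[sector-wide selloff | price drop, poor earnings report] ≈ 0.533

Sum P(price drop|·) weighted by the priors over both values of sector-wide selloff:
  P(price drop | poor earnings report) = 0.5×0.54 + 0.67×0.46
        = 0.270000 + 0.308200 = 0.578200
The terms with sector-wide selloff present sum to 0.308200, so
  P(sector-wide selloff | price drop, poor earnings report) = 0.308200 / 0.578200 ≈ 0.533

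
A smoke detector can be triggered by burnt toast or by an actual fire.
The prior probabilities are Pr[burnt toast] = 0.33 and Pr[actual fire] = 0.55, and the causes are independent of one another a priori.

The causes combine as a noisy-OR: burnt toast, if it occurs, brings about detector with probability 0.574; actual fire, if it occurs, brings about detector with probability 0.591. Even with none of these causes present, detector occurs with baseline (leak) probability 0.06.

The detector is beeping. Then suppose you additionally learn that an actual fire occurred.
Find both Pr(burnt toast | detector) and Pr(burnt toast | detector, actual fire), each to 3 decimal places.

Under noisy-OR, P(detector | causes) = 1 − (1−0.06)·∏(1−qᵢ) over the active causes.
By total probability over the 4 (burnt toast, actual fire) configurations:
  P(detector) = 0.06×0.67×0.45 + 0.61554×0.67×0.55 + 0.59956×0.33×0.45 + 0.83622×0.33×0.55
        = 0.018090 + 0.226826 + 0.089035 + 0.151774 = 0.485725
Configurations with burnt toast contribute 0.240809, so
  P(burnt toast | detector) = 0.240809 / 0.485725 ≈ 0.496

Now also conditioning on actual fire=true:
P(detector | actual fire) = 0.61554*0.67 + 0.83622*0.33 = 0.412412 + 0.275953 = 0.688365
The burnt toast-present share is 0.83622*0.33 = 0.275953.
Hence the posterior is 0.275953/0.688365 ≈ 0.401.

Pr(burnt toast | detector) ≈ 0.496; Pr(burnt toast | detector, actual fire) ≈ 0.401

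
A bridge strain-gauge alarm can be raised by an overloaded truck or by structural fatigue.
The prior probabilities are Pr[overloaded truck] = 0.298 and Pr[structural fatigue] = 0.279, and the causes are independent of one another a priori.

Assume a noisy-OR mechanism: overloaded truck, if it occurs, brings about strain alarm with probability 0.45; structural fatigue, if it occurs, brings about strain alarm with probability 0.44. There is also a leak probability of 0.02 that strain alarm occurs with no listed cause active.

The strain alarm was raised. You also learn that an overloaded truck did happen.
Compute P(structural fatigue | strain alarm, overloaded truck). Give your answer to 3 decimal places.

P(structural fatigue | strain alarm, overloaded truck) ≈ 0.369

Under noisy-OR, P(strain alarm | causes) = 1 − (1−0.02)·∏(1−qᵢ) over the active causes.
Weight on structural fatigue=true, given the evidence: 0.69816·0.279 = 0.194787
Denominator P(strain alarm | overloaded truck): 0.461·0.721 + 0.69816·0.279 = 0.527168
P(structural fatigue | strain alarm, overloaded truck) = 0.194787/0.527168 ≈ 0.369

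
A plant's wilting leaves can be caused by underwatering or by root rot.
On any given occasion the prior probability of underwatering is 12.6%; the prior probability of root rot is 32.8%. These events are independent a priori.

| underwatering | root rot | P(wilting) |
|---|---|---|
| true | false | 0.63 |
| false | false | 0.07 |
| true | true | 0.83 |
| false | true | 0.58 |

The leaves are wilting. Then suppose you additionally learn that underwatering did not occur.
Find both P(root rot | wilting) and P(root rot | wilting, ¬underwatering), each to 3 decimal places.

P(wilting) = 0.07·0.874·0.672 + 0.58·0.874·0.328 + 0.63·0.126·0.672 + 0.83·0.126·0.328 = 0.041113 + 0.166270 + 0.053343 + 0.034302 = 0.295028
The root rot-present share is 0.166270 + 0.034302 = 0.200572.
So P(root rot | wilting) = 0.200572/0.295028 ≈ 0.680.

Now condition on the additional information:
Enumerate both values of root rot and weight by the priors:
  P(wilting | ¬underwatering) = 0.07*0.672 + 0.58*0.328
        = 0.047040 + 0.190240 = 0.237280
Configurations with root rot contribute 0.190240, so
  P(root rot | wilting, ¬underwatering) = 0.190240 / 0.237280 ≈ 0.802
With underwatering excluded, root rot must carry more of the explanatory weight for the wilting.

P(root rot | wilting) ≈ 0.680; P(root rot | wilting, ¬underwatering) ≈ 0.802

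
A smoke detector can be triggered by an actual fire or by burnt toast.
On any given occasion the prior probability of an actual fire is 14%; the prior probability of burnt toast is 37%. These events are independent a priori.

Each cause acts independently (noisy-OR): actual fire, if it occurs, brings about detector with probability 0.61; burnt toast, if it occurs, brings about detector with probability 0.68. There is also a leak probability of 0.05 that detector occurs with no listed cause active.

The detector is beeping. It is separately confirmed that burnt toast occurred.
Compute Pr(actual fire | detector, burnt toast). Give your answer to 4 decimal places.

Pr(actual fire | detector, burnt toast) ≈ 0.1709

Under noisy-OR, P(detector | causes) = 1 − (1−0.05)·∏(1−qᵢ) over the active causes.
Enumerate both values of actual fire and weight by the priors:
  P(detector | burnt toast) = 0.696·0.86 + 0.88144·0.14
        = 0.598560 + 0.123402 = 0.721962
Keeping only the actual fire-present terms gives 0.123402, so
  P(actual fire | detector, burnt toast) = 0.123402 / 0.721962 ≈ 0.1709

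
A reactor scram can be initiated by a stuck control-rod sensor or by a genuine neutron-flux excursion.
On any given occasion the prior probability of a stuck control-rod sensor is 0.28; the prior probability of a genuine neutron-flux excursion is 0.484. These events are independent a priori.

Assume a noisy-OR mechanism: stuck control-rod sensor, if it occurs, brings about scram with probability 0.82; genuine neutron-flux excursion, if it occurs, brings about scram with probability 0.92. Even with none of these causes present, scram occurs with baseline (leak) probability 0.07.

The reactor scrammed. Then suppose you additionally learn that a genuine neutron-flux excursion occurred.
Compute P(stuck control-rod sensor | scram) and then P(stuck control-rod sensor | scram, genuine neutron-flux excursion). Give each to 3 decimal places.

Under noisy-OR, P(scram | causes) = 1 − (1−0.07)·∏(1−qᵢ) over the active causes.
P(scram) = 0.07·0.72·0.516 + 0.9256·0.72·0.484 + 0.8326·0.28·0.516 + 0.986608·0.28·0.484 = 0.026006 + 0.322553 + 0.120294 + 0.133705 = 0.602558
The stuck control-rod sensor-present share is 0.120294 + 0.133705 = 0.253999.
Hence the posterior is 0.253999/0.602558 ≈ 0.422.

With the extra evidence:
Enumerate both values of stuck control-rod sensor and weight by the priors:
  P(scram | genuine neutron-flux excursion) = 0.9256×0.72 + 0.986608×0.28
        = 0.666432 + 0.276250 = 0.942682
The terms with stuck control-rod sensor present sum to 0.276250, so
  P(stuck control-rod sensor | scram, genuine neutron-flux excursion) = 0.276250 / 0.942682 ≈ 0.293

P(stuck control-rod sensor | scram) ≈ 0.422; P(stuck control-rod sensor | scram, genuine neutron-flux excursion) ≈ 0.293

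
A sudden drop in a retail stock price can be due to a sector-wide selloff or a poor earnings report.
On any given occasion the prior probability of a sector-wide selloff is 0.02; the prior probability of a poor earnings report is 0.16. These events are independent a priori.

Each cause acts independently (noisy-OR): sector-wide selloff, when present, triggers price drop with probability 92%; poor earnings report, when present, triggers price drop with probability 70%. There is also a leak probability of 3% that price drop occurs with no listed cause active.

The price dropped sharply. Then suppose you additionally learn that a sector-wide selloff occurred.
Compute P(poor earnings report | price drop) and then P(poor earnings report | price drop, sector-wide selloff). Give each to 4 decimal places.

P(poor earnings report | price drop) ≈ 0.7398; P(poor earnings report | price drop, sector-wide selloff) ≈ 0.1678

Under noisy-OR, P(price drop | causes) = 1 − (1−0.03)·∏(1−qᵢ) over the active causes.
P(price drop) = 0.03×0.98×0.84 + 0.709×0.98×0.16 + 0.9224×0.02×0.84 + 0.97672×0.02×0.16 = 0.024696 + 0.111171 + 0.015496 + 0.003126 = 0.154489
Restricting to configurations with poor earnings report present: 0.111171 + 0.003126 = 0.114297.
P(poor earnings report | price drop) = 0.114297 / 0.154489 ≈ 0.7398

Now also conditioning on sector-wide selloff=true:
Numerator (weight on configurations with poor earnings report): 0.97672*0.16 = 0.156275
Normalizer over all consistent configurations: 0.9224*0.84 + 0.97672*0.16 = 0.931091
Posterior = 0.156275 / 0.931091 ≈ 0.1678
— sector-wide selloff explains away the evidence for poor earnings report.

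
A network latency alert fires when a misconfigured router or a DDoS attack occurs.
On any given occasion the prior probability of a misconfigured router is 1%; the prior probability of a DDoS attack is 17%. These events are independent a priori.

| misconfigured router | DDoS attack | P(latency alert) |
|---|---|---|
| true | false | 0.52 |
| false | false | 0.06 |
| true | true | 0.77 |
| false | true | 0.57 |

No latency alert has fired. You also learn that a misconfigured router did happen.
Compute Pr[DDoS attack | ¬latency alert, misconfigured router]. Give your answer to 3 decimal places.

Pr[DDoS attack | ¬latency alert, misconfigured router] ≈ 0.089

Enumerate both values of DDoS attack and weight by the priors:
  P(¬latency alert | misconfigured router) = 0.48*0.83 + 0.23*0.17
        = 0.398400 + 0.039100 = 0.437500
The terms with DDoS attack present sum to 0.039100, so
  P(DDoS attack | ¬latency alert, misconfigured router) = 0.039100 / 0.437500 ≈ 0.089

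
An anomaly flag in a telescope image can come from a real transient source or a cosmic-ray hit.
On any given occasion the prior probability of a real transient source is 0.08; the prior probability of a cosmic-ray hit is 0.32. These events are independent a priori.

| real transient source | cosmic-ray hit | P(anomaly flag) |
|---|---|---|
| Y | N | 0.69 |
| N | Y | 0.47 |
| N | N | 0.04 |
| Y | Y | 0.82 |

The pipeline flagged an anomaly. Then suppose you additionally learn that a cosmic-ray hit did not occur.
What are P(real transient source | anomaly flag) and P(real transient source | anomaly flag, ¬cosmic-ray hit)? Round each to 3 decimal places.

P(real transient source | anomaly flag) ≈ 0.264; P(real transient source | anomaly flag, ¬cosmic-ray hit) ≈ 0.600

By total probability over the 4 (real transient source, cosmic-ray hit) configurations:
  P(anomaly flag) = 0.04×0.92×0.68 + 0.47×0.92×0.32 + 0.69×0.08×0.68 + 0.82×0.08×0.32
        = 0.025024 + 0.138368 + 0.037536 + 0.020992 = 0.221920
The terms with real transient source present sum to 0.058528, so
  P(real transient source | anomaly flag) = 0.058528 / 0.221920 ≈ 0.264

Now condition on the additional information:
For the numerator, keep only real transient source=true terms: 0.69*0.08 = 0.055200
Normalizer over all consistent configurations: 0.04*0.92 + 0.69*0.08 = 0.092000
Posterior = 0.055200 / 0.092000 ≈ 0.600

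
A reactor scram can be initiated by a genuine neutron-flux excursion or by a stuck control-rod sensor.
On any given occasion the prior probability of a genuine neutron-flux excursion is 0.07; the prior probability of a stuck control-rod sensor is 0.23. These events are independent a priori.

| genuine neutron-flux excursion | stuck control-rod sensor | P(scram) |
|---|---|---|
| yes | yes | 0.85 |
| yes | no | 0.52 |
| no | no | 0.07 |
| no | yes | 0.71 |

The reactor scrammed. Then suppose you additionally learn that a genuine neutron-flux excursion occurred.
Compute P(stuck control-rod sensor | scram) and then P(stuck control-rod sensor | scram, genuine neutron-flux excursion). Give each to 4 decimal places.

P(stuck control-rod sensor | scram) ≈ 0.6793; P(stuck control-rod sensor | scram, genuine neutron-flux excursion) ≈ 0.3281

Sum P(scram|·) weighted by the priors over the 4 (genuine neutron-flux excursion, stuck control-rod sensor) configurations:
  P(scram) = 0.07*0.93*0.77 + 0.71*0.93*0.23 + 0.52*0.07*0.77 + 0.85*0.07*0.23
        = 0.050127 + 0.151869 + 0.028028 + 0.013685 = 0.243709
Configurations with stuck control-rod sensor contribute 0.165554, so
  P(stuck control-rod sensor | scram) = 0.165554 / 0.243709 ≈ 0.6793

With the extra evidence:
P(scram | genuine neutron-flux excursion) = 0.52*0.77 + 0.85*0.23 = 0.400400 + 0.195500 = 0.595900
Restricting to configurations with stuck control-rod sensor present: 0.85*0.23 = 0.195500.
P(stuck control-rod sensor | scram, genuine neutron-flux excursion) = 0.195500 / 0.595900 ≈ 0.3281
The drop from 0.6793 to 0.3281 is the explaining-away (discounting) effect.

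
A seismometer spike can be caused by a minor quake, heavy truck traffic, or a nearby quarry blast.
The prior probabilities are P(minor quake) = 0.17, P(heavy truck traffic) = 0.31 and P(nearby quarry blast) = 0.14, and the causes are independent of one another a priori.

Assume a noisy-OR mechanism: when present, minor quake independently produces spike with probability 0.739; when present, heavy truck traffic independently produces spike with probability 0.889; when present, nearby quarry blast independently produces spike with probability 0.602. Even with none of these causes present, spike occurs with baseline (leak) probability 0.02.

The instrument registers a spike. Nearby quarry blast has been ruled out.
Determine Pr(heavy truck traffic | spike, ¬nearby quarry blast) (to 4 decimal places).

Under noisy-OR, P(spike | causes) = 1 − (1−0.02)·∏(1−qᵢ) over the active causes.
By total probability over the 4 (minor quake, heavy truck traffic) configurations:
  P(spike | ¬nearby quarry blast) = 0.02×0.83×0.69 + 0.89122×0.83×0.31 + 0.74422×0.17×0.69 + 0.971608×0.17×0.31
        = 0.011454 + 0.229311 + 0.087297 + 0.051204 = 0.379266
The terms with heavy truck traffic present sum to 0.280515, so
  P(heavy truck traffic | spike, ¬nearby quarry blast) = 0.280515 / 0.379266 ≈ 0.7396

Pr(heavy truck traffic | spike, ¬nearby quarry blast) ≈ 0.7396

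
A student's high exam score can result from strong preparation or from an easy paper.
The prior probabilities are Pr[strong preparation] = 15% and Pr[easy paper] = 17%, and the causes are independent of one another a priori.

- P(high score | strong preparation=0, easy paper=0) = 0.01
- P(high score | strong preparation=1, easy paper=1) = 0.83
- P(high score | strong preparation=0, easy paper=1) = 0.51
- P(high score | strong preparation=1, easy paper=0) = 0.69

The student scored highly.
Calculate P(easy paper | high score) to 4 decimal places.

Sum P(high score|·) weighted by the priors over the 4 (strong preparation, easy paper) configurations:
  P(high score) = 0.01*0.85*0.83 + 0.51*0.85*0.17 + 0.69*0.15*0.83 + 0.83*0.15*0.17
        = 0.007055 + 0.073695 + 0.085905 + 0.021165 = 0.187820
The terms with easy paper present sum to 0.094860, so
  P(easy paper | high score) = 0.094860 / 0.187820 ≈ 0.5051

P(easy paper | high score) ≈ 0.5051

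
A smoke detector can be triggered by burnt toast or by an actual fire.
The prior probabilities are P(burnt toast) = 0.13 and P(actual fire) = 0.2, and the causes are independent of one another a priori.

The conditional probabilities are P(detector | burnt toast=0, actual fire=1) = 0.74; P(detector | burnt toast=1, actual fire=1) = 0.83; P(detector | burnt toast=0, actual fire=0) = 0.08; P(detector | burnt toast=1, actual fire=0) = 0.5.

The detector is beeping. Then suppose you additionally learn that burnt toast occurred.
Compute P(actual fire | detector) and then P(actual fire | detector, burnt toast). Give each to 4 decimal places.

P(detector) = 0.08*0.87*0.8 + 0.74*0.87*0.2 + 0.5*0.13*0.8 + 0.83*0.13*0.2 = 0.055680 + 0.128760 + 0.052000 + 0.021580 = 0.258020
The actual fire-present share is 0.128760 + 0.021580 = 0.150340.
Hence the posterior is 0.150340/0.258020 ≈ 0.5827.

Now condition on the additional information:
Enumerate both values of actual fire and weight by the priors:
  P(detector | burnt toast) = 0.5·0.8 + 0.83·0.2
        = 0.400000 + 0.166000 = 0.566000
Keeping only the actual fire-present terms gives 0.166000, so
  P(actual fire | detector, burnt toast) = 0.166000 / 0.566000 ≈ 0.2933
This is intercausal reasoning (explaining away): once burnt toast accounts for the detector, actual fire becomes less likely.

P(actual fire | detector) ≈ 0.5827; P(actual fire | detector, burnt toast) ≈ 0.2933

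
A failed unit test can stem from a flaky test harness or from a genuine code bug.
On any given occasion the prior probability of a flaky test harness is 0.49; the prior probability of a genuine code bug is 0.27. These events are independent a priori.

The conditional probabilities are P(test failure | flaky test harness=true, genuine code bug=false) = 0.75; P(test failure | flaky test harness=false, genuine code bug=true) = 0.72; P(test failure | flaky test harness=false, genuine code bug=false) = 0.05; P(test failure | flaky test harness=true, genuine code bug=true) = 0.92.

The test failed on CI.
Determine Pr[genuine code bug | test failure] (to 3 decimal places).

P(test failure) = 0.05×0.51×0.73 + 0.72×0.51×0.27 + 0.75×0.49×0.73 + 0.92×0.49×0.27 = 0.018615 + 0.099144 + 0.268275 + 0.121716 = 0.507750
Restricting to configurations with genuine code bug present: 0.099144 + 0.121716 = 0.220860.
So P(genuine code bug | test failure) = 0.220860/0.507750 ≈ 0.435.

Pr[genuine code bug | test failure] ≈ 0.435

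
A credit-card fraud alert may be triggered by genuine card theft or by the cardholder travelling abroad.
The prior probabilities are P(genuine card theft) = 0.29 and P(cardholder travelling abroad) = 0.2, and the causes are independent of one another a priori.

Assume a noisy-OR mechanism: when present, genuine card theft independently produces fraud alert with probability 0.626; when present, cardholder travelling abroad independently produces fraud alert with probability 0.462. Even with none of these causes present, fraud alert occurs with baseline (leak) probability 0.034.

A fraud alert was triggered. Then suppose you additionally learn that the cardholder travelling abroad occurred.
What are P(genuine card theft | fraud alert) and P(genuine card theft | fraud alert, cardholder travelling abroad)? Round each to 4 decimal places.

Under noisy-OR, P(fraud alert | causes) = 1 − (1−0.034)·∏(1−qᵢ) over the active causes.
Weight on genuine card theft=true, given the evidence: 0.148182 + 0.046726 = 0.194908
Normalizer over all consistent configurations: 0.034*0.71*0.8 + 0.480292*0.71*0.2 + 0.638716*0.29*0.8 + 0.805629*0.29*0.2 = 0.282421
Posterior = 0.194908 / 0.282421 ≈ 0.6901

With the extra evidence:
Sum P(fraud alert|·) weighted by the priors over both values of genuine card theft:
  P(fraud alert | cardholder travelling abroad) = 0.480292·0.71 + 0.805629·0.29
        = 0.341007 + 0.233632 = 0.574639
The terms with genuine card theft present sum to 0.233632, so
  P(genuine card theft | fraud alert, cardholder travelling abroad) = 0.233632 / 0.574639 ≈ 0.4066
This is intercausal reasoning (explaining away): once cardholder travelling abroad accounts for the fraud alert, genuine card theft becomes less likely.

P(genuine card theft | fraud alert) ≈ 0.6901; P(genuine card theft | fraud alert, cardholder travelling abroad) ≈ 0.4066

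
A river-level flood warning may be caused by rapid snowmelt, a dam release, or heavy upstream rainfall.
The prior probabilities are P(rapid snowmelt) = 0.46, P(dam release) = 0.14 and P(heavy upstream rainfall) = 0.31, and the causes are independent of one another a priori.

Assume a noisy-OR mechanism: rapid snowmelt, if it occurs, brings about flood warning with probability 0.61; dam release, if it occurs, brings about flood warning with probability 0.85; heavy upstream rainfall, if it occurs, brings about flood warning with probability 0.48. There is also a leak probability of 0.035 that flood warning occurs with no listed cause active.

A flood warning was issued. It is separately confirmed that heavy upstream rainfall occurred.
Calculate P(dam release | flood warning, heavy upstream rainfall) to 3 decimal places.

P(dam release | flood warning, heavy upstream rainfall) ≈ 0.194

Under noisy-OR, P(flood warning | causes) = 1 − (1−0.035)·∏(1−qᵢ) over the active causes.
For the numerator, keep only dam release=true terms: 0.069910 + 0.062510 = 0.132420
The normalizing constant is 0.4982·0.54·0.86 + 0.92473·0.54·0.14 + 0.804298·0.46·0.86 + 0.970645·0.46·0.14 = 0.681964
Posterior = 0.132420 / 0.681964 ≈ 0.194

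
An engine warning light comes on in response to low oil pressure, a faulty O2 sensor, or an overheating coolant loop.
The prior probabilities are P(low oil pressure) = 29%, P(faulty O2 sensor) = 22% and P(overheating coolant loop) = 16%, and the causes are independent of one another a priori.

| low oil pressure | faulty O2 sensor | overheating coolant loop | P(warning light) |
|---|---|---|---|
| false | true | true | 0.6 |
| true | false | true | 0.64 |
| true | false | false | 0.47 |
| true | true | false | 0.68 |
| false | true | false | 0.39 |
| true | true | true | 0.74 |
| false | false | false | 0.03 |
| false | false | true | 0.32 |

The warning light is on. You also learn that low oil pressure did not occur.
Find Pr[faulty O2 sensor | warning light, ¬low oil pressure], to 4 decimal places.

By total probability over the 4 (faulty O2 sensor, overheating coolant loop) configurations:
  P(warning light | ¬low oil pressure) = 0.03·0.78·0.84 + 0.32·0.78·0.16 + 0.39·0.22·0.84 + 0.6·0.22·0.16
        = 0.019656 + 0.039936 + 0.072072 + 0.021120 = 0.152784
Configurations with faulty O2 sensor contribute 0.093192, so
  P(faulty O2 sensor | warning light, ¬low oil pressure) = 0.093192 / 0.152784 ≈ 0.6100

Pr[faulty O2 sensor | warning light, ¬low oil pressure] ≈ 0.6100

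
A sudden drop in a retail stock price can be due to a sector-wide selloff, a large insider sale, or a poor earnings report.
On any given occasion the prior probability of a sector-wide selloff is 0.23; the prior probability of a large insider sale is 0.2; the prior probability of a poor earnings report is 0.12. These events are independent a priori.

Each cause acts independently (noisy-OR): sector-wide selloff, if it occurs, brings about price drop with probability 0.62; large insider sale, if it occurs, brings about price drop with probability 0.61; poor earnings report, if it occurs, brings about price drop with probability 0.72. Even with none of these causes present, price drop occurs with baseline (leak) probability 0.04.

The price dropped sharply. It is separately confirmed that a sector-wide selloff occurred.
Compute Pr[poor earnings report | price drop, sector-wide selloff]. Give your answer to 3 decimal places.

Pr[poor earnings report | price drop, sector-wide selloff] ≈ 0.154

Under noisy-OR, P(price drop | causes) = 1 − (1−0.04)·∏(1−qᵢ) over the active causes.
For the numerator, keep only poor earnings report=true terms: 0.086194 + 0.023044 = 0.109238
Normalizer over all consistent configurations: 0.6352×0.8×0.88 + 0.897856×0.8×0.12 + 0.857728×0.2×0.88 + 0.960164×0.2×0.12 = 0.707379
P(poor earnings report | price drop, sector-wide selloff) = 0.109238/0.707379 ≈ 0.154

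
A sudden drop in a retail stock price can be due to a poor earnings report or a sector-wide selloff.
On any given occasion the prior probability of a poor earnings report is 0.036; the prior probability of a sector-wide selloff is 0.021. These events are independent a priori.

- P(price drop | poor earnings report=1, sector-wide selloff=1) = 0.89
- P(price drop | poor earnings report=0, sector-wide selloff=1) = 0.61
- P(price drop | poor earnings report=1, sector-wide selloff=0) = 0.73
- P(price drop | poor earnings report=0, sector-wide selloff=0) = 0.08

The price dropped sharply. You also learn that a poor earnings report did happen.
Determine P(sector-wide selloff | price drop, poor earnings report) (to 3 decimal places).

P(sector-wide selloff | price drop, poor earnings report) ≈ 0.025

P(price drop | poor earnings report) = 0.73·0.979 + 0.89·0.021 = 0.714670 + 0.018690 = 0.733360
The sector-wide selloff-present share is 0.89·0.021 = 0.018690.
P(sector-wide selloff | price drop, poor earnings report) = 0.018690 / 0.733360 ≈ 0.025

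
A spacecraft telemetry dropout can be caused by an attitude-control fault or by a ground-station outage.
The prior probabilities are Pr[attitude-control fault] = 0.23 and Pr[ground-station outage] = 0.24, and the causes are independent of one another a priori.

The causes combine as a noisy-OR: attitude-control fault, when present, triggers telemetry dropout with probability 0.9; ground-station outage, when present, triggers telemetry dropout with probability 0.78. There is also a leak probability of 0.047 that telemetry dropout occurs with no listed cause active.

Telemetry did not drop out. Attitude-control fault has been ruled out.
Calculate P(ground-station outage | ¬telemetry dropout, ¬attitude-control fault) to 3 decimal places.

Under noisy-OR, P(telemetry dropout | causes) = 1 − (1−0.047)·∏(1−qᵢ) over the active causes.
By total probability over both values of ground-station outage:
  P(¬telemetry dropout | ¬attitude-control fault) = 0.953×0.76 + 0.20966×0.24
        = 0.724280 + 0.050318 = 0.774598
Keeping only the ground-station outage-present terms gives 0.050318, so
  P(ground-station outage | ¬telemetry dropout, ¬attitude-control fault) = 0.050318 / 0.774598 ≈ 0.065

P(ground-station outage | ¬telemetry dropout, ¬attitude-control fault) ≈ 0.065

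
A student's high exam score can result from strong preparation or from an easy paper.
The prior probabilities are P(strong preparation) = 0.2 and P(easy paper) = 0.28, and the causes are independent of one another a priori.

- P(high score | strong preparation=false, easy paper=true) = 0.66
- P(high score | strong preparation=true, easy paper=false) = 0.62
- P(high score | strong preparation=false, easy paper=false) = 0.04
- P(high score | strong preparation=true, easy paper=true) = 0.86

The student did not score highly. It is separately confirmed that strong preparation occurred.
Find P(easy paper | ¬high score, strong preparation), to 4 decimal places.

P(easy paper | ¬high score, strong preparation) ≈ 0.1253

Enumerate both values of easy paper and weight by the priors:
  P(¬high score | strong preparation) = 0.38×0.72 + 0.14×0.28
        = 0.273600 + 0.039200 = 0.312800
The terms with easy paper present sum to 0.039200, so
  P(easy paper | ¬high score, strong preparation) = 0.039200 / 0.312800 ≈ 0.1253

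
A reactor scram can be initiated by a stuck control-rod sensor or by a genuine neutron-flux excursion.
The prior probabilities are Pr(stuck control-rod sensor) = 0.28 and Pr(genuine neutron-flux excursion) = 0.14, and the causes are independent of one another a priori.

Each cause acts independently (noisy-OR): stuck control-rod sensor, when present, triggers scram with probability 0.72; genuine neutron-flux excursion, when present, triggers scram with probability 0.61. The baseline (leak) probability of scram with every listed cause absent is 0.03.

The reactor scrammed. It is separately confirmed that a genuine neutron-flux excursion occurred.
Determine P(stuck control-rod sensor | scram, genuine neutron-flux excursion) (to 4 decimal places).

Under noisy-OR, P(scram | causes) = 1 − (1−0.03)·∏(1−qᵢ) over the active causes.
P(scram | genuine neutron-flux excursion) = 0.6217*0.72 + 0.894076*0.28 = 0.447624 + 0.250341 = 0.697965
Restricting to configurations with stuck control-rod sensor present: 0.894076*0.28 = 0.250341.
Hence the posterior is 0.250341/0.697965 ≈ 0.3587.

P(stuck control-rod sensor | scram, genuine neutron-flux excursion) ≈ 0.3587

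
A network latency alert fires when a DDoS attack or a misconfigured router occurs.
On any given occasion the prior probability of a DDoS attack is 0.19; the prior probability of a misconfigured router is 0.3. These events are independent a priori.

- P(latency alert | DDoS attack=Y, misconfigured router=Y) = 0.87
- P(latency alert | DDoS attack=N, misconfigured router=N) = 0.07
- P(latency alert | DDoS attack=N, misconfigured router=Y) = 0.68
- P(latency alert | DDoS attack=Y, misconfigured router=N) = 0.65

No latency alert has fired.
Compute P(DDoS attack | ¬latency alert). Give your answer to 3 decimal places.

P(DDoS attack | ¬latency alert) ≈ 0.082

Enumerate the 4 (DDoS attack, misconfigured router) configurations and weight by the priors:
  P(¬latency alert) = 0.93×0.81×0.7 + 0.32×0.81×0.3 + 0.35×0.19×0.7 + 0.13×0.19×0.3
        = 0.527310 + 0.077760 + 0.046550 + 0.007410 = 0.659030
The terms with DDoS attack present sum to 0.053960, so
  P(DDoS attack | ¬latency alert) = 0.053960 / 0.659030 ≈ 0.082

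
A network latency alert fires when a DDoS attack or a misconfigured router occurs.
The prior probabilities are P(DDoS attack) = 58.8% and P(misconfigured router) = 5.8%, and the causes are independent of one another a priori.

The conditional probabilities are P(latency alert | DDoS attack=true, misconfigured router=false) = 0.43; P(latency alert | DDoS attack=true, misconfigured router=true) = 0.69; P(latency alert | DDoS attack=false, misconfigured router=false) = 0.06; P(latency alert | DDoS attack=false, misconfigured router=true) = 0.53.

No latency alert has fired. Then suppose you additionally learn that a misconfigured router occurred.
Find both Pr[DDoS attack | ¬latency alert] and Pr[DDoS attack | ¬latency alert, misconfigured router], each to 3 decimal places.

Weight on DDoS attack=true, given the evidence: 0.315721 + 0.010572 = 0.326293
Denominator P(¬latency alert): 0.94*0.412*0.942 + 0.47*0.412*0.058 + 0.57*0.588*0.942 + 0.31*0.588*0.058 = 0.702342
Posterior = 0.326293 / 0.702342 ≈ 0.465

With the extra evidence:
P(¬latency alert | misconfigured router) = 0.47×0.412 + 0.31×0.588 = 0.193640 + 0.182280 = 0.375920
Of this, 0.182280 comes from 0.31×0.588 (the DDoS attack=true cases).
P(DDoS attack | ¬latency alert, misconfigured router) = 0.182280 / 0.375920 ≈ 0.485

Pr[DDoS attack | ¬latency alert] ≈ 0.465; Pr[DDoS attack | ¬latency alert, misconfigured router] ≈ 0.485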